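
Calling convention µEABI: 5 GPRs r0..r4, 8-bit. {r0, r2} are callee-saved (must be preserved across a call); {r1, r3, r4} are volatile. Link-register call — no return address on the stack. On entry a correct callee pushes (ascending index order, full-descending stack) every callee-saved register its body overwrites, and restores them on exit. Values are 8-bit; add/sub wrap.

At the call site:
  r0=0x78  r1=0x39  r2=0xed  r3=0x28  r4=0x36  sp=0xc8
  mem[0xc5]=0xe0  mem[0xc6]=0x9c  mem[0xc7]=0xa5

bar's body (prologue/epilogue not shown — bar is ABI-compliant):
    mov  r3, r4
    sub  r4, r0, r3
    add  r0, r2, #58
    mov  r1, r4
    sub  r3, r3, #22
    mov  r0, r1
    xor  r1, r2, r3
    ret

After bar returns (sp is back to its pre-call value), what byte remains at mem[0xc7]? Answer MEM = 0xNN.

prologue: push r0 → mem[0xc7]=0x78, sp=0xc7
body[0] mov  r3, r4 → r3=0x36
body[1] sub  r4, r0, r3 → r4=0x42
body[2] add  r0, r2, #58 → r0=0x27
body[3] mov  r1, r4 → r1=0x42
body[4] sub  r3, r3, #22 → r3=0x20
body[5] mov  r0, r1 → r0=0x42
body[6] xor  r1, r2, r3 → r1=0xcd
epilogue: pop r0=0x78, sp=0xc8
prologue pushed ['r0'] at ['0xc7']

MEM = 0x78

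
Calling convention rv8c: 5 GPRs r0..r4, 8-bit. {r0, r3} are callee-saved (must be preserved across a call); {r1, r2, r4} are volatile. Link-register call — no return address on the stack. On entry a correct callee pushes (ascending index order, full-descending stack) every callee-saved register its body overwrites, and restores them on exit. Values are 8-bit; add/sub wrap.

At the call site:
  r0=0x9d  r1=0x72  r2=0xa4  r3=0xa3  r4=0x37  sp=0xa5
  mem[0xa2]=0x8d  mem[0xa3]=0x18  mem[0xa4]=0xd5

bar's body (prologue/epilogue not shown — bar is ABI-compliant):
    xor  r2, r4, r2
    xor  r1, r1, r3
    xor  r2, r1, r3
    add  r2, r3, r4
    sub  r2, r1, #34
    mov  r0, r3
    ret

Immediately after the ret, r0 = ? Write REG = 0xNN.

REG = 0x9d

prologue: push r0 → mem[0xa4]=0x9d, sp=0xa4
body[0] xor  r2, r4, r2 → r2=0x93
body[1] xor  r1, r1, r3 → r1=0xd1
body[2] xor  r2, r1, r3 → r2=0x72
body[3] add  r2, r3, r4 → r2=0xda
body[4] sub  r2, r1, #34 → r2=0xaf
body[5] mov  r0, r3 → r0=0xa3
epilogue: pop r0=0x9d, sp=0xa5
r0 is callee-saved → restored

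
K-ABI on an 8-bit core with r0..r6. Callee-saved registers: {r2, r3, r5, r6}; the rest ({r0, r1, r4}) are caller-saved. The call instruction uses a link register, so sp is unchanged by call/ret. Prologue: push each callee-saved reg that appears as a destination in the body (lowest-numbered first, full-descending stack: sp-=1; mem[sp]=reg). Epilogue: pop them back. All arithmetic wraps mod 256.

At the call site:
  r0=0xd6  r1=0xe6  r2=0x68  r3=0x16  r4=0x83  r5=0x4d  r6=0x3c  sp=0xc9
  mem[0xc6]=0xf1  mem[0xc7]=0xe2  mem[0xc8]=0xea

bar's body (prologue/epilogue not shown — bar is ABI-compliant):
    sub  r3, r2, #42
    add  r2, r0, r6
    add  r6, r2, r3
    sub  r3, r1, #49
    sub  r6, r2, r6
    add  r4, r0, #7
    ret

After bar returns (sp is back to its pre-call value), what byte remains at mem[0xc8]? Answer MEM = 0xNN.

MEM = 0x68

prologue: push r2 → mem[0xc8]=0x68, sp=0xc8
prologue: push r3 → mem[0xc7]=0x16, sp=0xc7
prologue: push r6 → mem[0xc6]=0x3c, sp=0xc6
body[0] sub  r3, r2, #42 → r3=0x3e
body[1] add  r2, r0, r6 → r2=0x12
body[2] add  r6, r2, r3 → r6=0x50
body[3] sub  r3, r1, #49 → r3=0xb5
body[4] sub  r6, r2, r6 → r6=0xc2
body[5] add  r4, r0, #7 → r4=0xdd
epilogue: pop r6=0x3c, sp=0xc7
epilogue: pop r3=0x16, sp=0xc8
epilogue: pop r2=0x68, sp=0xc9
prologue pushed ['r2', 'r3', 'r6'] at ['0xc8', '0xc7', '0xc6']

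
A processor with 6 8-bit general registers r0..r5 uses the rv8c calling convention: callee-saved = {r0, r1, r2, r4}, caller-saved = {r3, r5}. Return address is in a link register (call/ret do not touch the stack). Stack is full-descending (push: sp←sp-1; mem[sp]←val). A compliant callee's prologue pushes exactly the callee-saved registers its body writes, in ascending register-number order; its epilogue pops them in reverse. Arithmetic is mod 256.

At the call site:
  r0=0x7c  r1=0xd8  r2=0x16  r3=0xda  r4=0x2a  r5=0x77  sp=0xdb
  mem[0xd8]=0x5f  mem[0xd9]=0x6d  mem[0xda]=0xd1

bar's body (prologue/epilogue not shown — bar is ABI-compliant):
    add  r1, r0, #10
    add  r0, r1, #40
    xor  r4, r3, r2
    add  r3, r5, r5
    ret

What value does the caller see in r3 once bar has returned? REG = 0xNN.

prologue: push r0 -> mem[0xda]=0x7c, sp=0xda
prologue: push r1 -> mem[0xd9]=0xd8, sp=0xd9
prologue: push r4 -> mem[0xd8]=0x2a, sp=0xd8
body[0] add  r1, r0, #10 -> r1=0x86
body[1] add  r0, r1, #40 -> r0=0xae
body[2] xor  r4, r3, r2 -> r4=0xcc
body[3] add  r3, r5, r5 -> r3=0xee
epilogue: pop r4=0x2a, sp=0xd9
epilogue: pop r1=0xd8, sp=0xda
epilogue: pop r0=0x7c, sp=0xdb
r3 is caller-saved -> body value

REG = 0xee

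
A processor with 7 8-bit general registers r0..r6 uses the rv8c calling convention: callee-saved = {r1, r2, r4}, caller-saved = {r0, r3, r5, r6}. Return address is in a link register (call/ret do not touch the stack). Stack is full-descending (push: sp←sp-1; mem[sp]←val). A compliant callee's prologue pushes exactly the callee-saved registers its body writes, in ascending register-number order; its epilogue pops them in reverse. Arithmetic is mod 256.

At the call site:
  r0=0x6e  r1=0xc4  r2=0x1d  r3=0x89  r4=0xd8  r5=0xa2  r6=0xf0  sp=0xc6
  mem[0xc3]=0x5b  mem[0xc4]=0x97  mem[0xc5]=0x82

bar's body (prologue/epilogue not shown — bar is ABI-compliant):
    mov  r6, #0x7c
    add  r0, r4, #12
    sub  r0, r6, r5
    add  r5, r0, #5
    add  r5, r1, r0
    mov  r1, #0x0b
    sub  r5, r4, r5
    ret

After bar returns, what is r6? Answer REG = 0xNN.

prologue: push r1 → mem[0xc5]=0xc4, sp=0xc5
body[0] mov  r6, #0x7c → r6=0x7c
body[1] add  r0, r4, #12 → r0=0xe4
body[2] sub  r0, r6, r5 → r0=0xda
body[3] add  r5, r0, #5 → r5=0xdf
body[4] add  r5, r1, r0 → r5=0x9e
body[5] mov  r1, #0x0b → r1=0x0b
body[6] sub  r5, r4, r5 → r5=0x3a
epilogue: pop r1=0xc4, sp=0xc6
r6 is caller-saved → body value

REG = 0x7c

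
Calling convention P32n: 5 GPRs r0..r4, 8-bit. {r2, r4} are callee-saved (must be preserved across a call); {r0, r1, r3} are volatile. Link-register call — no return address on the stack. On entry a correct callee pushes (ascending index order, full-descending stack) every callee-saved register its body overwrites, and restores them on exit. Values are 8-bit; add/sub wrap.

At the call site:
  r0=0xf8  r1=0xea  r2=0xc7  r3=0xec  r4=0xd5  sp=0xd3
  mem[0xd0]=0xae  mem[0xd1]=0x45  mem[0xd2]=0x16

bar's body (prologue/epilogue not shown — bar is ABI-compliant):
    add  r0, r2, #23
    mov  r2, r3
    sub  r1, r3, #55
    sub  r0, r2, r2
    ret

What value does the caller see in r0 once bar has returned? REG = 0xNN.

prologue: push r2 -> mem[0xd2]=0xc7, sp=0xd2
body[0] add  r0, r2, #23 -> r0=0xde
body[1] mov  r2, r3 -> r2=0xec
body[2] sub  r1, r3, #55 -> r1=0xb5
body[3] sub  r0, r2, r2 -> r0=0x00
epilogue: pop r2=0xc7, sp=0xd3
r0 is caller-saved -> body value

REG = 0x00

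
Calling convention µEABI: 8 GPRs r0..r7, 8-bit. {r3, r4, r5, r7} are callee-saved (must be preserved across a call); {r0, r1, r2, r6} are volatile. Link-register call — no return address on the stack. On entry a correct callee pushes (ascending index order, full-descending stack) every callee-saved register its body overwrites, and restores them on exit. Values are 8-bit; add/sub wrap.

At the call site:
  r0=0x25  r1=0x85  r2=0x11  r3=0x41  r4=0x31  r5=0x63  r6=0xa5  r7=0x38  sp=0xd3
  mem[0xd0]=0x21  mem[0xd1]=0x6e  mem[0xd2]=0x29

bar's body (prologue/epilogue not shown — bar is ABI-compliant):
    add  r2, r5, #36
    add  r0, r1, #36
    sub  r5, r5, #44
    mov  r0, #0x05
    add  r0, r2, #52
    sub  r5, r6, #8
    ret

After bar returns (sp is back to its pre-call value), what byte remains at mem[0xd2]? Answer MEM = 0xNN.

prologue: push r5 -> mem[0xd2]=0x63, sp=0xd2
body[0] add  r2, r5, #36 -> r2=0x87
body[1] add  r0, r1, #36 -> r0=0xa9
body[2] sub  r5, r5, #44 -> r5=0x37
body[3] mov  r0, #0x05 -> r0=0x05
body[4] add  r0, r2, #52 -> r0=0xbb
body[5] sub  r5, r6, #8 -> r5=0x9d
epilogue: pop r5=0x63, sp=0xd3
prologue pushed ['r5'] at ['0xd2']

MEM = 0x63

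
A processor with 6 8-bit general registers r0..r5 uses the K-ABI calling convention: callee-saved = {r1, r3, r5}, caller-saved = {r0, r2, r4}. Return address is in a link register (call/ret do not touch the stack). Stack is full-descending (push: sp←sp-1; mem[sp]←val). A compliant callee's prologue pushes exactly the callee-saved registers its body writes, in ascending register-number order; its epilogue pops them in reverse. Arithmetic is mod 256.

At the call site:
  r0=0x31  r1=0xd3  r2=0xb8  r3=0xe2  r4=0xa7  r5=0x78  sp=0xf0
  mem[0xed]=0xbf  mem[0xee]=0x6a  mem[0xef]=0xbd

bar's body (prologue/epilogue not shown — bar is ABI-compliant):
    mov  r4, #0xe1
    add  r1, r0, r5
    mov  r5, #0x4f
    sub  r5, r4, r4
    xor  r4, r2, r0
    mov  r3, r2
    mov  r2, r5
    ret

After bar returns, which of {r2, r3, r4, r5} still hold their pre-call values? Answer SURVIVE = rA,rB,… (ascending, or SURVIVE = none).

prologue: push r1 → mem[0xef]=0xd3, sp=0xef
prologue: push r3 → mem[0xee]=0xe2, sp=0xee
prologue: push r5 → mem[0xed]=0x78, sp=0xed
body[0] mov  r4, #0xe1 → r4=0xe1
body[1] add  r1, r0, r5 → r1=0xa9
body[2] mov  r5, #0x4f → r5=0x4f
body[3] sub  r5, r4, r4 → r5=0x00
body[4] xor  r4, r2, r0 → r4=0x89
body[5] mov  r3, r2 → r3=0xb8
body[6] mov  r2, r5 → r2=0x00
epilogue: pop r5=0x78, sp=0xee
epilogue: pop r3=0xe2, sp=0xef
epilogue: pop r1=0xd3, sp=0xf0
r2: caller-saved, written=True
r3: callee-saved, written=True
r4: caller-saved, written=True
r5: callee-saved, written=True

SURVIVE = r3,r5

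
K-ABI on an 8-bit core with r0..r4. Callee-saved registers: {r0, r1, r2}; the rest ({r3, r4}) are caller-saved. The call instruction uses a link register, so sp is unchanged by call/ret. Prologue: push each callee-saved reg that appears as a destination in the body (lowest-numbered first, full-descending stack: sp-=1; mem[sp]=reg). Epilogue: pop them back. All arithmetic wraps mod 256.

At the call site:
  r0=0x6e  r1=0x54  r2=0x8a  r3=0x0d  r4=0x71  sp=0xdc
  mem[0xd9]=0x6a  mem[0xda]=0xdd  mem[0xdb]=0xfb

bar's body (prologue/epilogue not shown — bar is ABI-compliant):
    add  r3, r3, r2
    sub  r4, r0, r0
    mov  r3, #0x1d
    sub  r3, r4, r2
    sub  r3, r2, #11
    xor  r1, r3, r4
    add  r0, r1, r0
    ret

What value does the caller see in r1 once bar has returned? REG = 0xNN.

prologue: push r0 → mem[0xdb]=0x6e, sp=0xdb
prologue: push r1 → mem[0xda]=0x54, sp=0xda
body[0] add  r3, r3, r2 → r3=0x97
body[1] sub  r4, r0, r0 → r4=0x00
body[2] mov  r3, #0x1d → r3=0x1d
body[3] sub  r3, r4, r2 → r3=0x76
body[4] sub  r3, r2, #11 → r3=0x7f
body[5] xor  r1, r3, r4 → r1=0x7f
body[6] add  r0, r1, r0 → r0=0xed
epilogue: pop r1=0x54, sp=0xdb
epilogue: pop r0=0x6e, sp=0xdc
r1 is callee-saved → restored

REG = 0x54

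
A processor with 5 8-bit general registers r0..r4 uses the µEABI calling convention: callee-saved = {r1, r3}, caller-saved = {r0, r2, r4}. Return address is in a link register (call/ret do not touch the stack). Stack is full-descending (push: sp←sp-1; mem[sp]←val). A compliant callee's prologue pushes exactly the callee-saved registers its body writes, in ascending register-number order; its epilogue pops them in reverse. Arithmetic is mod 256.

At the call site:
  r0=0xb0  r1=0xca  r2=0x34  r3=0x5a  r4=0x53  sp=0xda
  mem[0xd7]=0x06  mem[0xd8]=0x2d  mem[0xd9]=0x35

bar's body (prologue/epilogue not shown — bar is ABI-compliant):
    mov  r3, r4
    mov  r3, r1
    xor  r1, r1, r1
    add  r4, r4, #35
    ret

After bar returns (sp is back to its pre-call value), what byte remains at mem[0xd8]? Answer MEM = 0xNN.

MEM = 0x5a

prologue: push r1 -> mem[0xd9]=0xca, sp=0xd9
prologue: push r3 -> mem[0xd8]=0x5a, sp=0xd8
body[0] mov  r3, r4 -> r3=0x53
body[1] mov  r3, r1 -> r3=0xca
body[2] xor  r1, r1, r1 -> r1=0x00
body[3] add  r4, r4, #35 -> r4=0x76
epilogue: pop r3=0x5a, sp=0xd9
epilogue: pop r1=0xca, sp=0xda
prologue pushed ['r1', 'r3'] at ['0xd9', '0xd8']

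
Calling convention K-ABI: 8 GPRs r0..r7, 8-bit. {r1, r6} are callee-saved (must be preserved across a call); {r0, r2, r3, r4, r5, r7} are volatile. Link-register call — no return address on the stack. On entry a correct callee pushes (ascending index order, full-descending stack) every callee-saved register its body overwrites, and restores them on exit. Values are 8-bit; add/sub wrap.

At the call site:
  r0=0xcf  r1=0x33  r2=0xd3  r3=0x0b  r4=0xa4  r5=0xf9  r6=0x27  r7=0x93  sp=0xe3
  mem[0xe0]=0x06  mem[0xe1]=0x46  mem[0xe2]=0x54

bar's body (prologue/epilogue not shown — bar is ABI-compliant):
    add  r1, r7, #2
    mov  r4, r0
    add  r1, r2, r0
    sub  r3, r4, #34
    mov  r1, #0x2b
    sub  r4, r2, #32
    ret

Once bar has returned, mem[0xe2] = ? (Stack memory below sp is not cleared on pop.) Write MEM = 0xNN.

MEM = 0x33

prologue: push r1 -> mem[0xe2]=0x33, sp=0xe2
body[0] add  r1, r7, #2 -> r1=0x95
body[1] mov  r4, r0 -> r4=0xcf
body[2] add  r1, r2, r0 -> r1=0xa2
body[3] sub  r3, r4, #34 -> r3=0xad
body[4] mov  r1, #0x2b -> r1=0x2b
body[5] sub  r4, r2, #32 -> r4=0xb3
epilogue: pop r1=0x33, sp=0xe3
prologue pushed ['r1'] at ['0xe2']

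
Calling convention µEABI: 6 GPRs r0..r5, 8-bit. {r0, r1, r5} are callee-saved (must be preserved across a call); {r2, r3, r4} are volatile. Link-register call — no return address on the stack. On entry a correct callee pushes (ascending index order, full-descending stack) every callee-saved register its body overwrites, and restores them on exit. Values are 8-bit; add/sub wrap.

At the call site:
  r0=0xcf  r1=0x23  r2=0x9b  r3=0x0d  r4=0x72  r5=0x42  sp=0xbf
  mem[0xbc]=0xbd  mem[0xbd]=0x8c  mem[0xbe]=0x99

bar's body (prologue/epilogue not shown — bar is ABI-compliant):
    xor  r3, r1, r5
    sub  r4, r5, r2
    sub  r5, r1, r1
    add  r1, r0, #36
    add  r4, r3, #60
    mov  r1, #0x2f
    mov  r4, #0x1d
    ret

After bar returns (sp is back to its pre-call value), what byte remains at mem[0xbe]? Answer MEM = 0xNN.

MEM = 0x23

prologue: push r1 → mem[0xbe]=0x23, sp=0xbe
prologue: push r5 → mem[0xbd]=0x42, sp=0xbd
body[0] xor  r3, r1, r5 → r3=0x61
body[1] sub  r4, r5, r2 → r4=0xa7
body[2] sub  r5, r1, r1 → r5=0x00
body[3] add  r1, r0, #36 → r1=0xf3
body[4] add  r4, r3, #60 → r4=0x9d
body[5] mov  r1, #0x2f → r1=0x2f
body[6] mov  r4, #0x1d → r4=0x1d
epilogue: pop r5=0x42, sp=0xbe
epilogue: pop r1=0x23, sp=0xbf
prologue pushed ['r1', 'r5'] at ['0xbe', '0xbd']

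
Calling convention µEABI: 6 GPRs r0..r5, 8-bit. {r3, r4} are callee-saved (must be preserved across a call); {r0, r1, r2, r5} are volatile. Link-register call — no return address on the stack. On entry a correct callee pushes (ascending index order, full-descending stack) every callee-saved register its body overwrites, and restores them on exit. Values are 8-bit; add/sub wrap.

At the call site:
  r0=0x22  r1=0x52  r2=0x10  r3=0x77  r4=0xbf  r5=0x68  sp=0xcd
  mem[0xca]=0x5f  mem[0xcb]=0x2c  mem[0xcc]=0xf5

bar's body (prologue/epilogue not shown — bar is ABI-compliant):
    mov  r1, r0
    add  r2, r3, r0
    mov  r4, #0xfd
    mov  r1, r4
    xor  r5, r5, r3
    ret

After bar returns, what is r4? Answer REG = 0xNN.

REG = 0xbf

prologue: push r4 -> mem[0xcc]=0xbf, sp=0xcc
body[0] mov  r1, r0 -> r1=0x22
body[1] add  r2, r3, r0 -> r2=0x99
body[2] mov  r4, #0xfd -> r4=0xfd
body[3] mov  r1, r4 -> r1=0xfd
body[4] xor  r5, r5, r3 -> r5=0x1f
epilogue: pop r4=0xbf, sp=0xcd
r4 is callee-saved -> restored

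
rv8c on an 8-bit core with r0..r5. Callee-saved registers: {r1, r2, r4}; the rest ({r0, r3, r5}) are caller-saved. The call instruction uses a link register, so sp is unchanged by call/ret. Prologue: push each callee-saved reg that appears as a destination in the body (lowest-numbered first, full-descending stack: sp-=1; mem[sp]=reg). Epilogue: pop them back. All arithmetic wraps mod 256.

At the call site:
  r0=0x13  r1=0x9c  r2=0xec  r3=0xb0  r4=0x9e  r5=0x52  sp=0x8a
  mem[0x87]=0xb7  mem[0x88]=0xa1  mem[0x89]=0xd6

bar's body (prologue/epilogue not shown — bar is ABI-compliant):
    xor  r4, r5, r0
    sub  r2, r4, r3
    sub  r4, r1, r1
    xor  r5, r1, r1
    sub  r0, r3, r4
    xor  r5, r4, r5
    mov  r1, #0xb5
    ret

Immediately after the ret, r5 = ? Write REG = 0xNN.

prologue: push r1 → mem[0x89]=0x9c, sp=0x89
prologue: push r2 → mem[0x88]=0xec, sp=0x88
prologue: push r4 → mem[0x87]=0x9e, sp=0x87
body[0] xor  r4, r5, r0 → r4=0x41
body[1] sub  r2, r4, r3 → r2=0x91
body[2] sub  r4, r1, r1 → r4=0x00
body[3] xor  r5, r1, r1 → r5=0x00
body[4] sub  r0, r3, r4 → r0=0xb0
body[5] xor  r5, r4, r5 → r5=0x00
body[6] mov  r1, #0xb5 → r1=0xb5
epilogue: pop r4=0x9e, sp=0x88
epilogue: pop r2=0xec, sp=0x89
epilogue: pop r1=0x9c, sp=0x8a
r5 is caller-saved → body value

REG = 0x00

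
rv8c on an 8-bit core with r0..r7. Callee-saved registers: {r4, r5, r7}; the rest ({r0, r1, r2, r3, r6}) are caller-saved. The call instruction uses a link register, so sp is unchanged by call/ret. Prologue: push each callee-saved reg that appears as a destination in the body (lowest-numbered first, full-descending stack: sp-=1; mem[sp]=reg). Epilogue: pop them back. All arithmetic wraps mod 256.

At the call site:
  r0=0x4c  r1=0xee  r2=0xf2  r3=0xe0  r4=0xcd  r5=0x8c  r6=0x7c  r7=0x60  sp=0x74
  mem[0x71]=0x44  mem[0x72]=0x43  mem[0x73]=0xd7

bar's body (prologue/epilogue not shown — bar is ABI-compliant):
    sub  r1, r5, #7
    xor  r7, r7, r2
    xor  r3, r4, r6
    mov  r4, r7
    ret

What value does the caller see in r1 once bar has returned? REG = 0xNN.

REG = 0x85

prologue: push r4 → mem[0x73]=0xcd, sp=0x73
prologue: push r7 → mem[0x72]=0x60, sp=0x72
body[0] sub  r1, r5, #7 → r1=0x85
body[1] xor  r7, r7, r2 → r7=0x92
body[2] xor  r3, r4, r6 → r3=0xb1
body[3] mov  r4, r7 → r4=0x92
epilogue: pop r7=0x60, sp=0x73
epilogue: pop r4=0xcd, sp=0x74
r1 is caller-saved → body value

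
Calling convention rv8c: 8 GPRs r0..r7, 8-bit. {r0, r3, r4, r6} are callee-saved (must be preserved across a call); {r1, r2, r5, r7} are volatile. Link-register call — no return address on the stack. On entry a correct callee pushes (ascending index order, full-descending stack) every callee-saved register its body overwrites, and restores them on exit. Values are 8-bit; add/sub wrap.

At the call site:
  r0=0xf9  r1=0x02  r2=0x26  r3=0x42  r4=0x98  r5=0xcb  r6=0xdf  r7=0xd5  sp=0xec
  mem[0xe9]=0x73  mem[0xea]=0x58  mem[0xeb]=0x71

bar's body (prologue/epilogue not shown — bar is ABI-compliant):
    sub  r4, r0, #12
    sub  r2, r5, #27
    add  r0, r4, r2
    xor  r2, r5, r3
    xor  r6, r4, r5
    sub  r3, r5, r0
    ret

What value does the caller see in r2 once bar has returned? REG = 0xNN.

prologue: push r0 -> mem[0xeb]=0xf9, sp=0xeb
prologue: push r3 -> mem[0xea]=0x42, sp=0xea
prologue: push r4 -> mem[0xe9]=0x98, sp=0xe9
prologue: push r6 -> mem[0xe8]=0xdf, sp=0xe8
body[0] sub  r4, r0, #12 -> r4=0xed
body[1] sub  r2, r5, #27 -> r2=0xb0
body[2] add  r0, r4, r2 -> r0=0x9d
body[3] xor  r2, r5, r3 -> r2=0x89
body[4] xor  r6, r4, r5 -> r6=0x26
body[5] sub  r3, r5, r0 -> r3=0x2e
epilogue: pop r6=0xdf, sp=0xe9
epilogue: pop r4=0x98, sp=0xea
epilogue: pop r3=0x42, sp=0xeb
epilogue: pop r0=0xf9, sp=0xec
r2 is caller-saved -> body value

REG = 0x89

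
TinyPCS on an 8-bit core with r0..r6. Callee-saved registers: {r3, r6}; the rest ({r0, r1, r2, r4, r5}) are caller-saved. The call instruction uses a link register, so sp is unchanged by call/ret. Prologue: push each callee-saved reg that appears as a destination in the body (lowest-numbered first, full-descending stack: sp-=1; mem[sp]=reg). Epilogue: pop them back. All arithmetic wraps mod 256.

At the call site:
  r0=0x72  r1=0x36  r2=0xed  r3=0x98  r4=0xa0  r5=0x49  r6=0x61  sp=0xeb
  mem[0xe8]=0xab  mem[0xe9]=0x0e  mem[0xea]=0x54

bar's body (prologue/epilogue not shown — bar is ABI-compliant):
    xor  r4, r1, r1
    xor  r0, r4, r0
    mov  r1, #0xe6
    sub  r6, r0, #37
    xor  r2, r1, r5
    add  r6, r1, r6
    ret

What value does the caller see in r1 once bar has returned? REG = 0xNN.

REG = 0xe6

prologue: push r6 -> mem[0xea]=0x61, sp=0xea
body[0] xor  r4, r1, r1 -> r4=0x00
body[1] xor  r0, r4, r0 -> r0=0x72
body[2] mov  r1, #0xe6 -> r1=0xe6
body[3] sub  r6, r0, #37 -> r6=0x4d
body[4] xor  r2, r1, r5 -> r2=0xaf
body[5] add  r6, r1, r6 -> r6=0x33
epilogue: pop r6=0x61, sp=0xeb
r1 is caller-saved -> body value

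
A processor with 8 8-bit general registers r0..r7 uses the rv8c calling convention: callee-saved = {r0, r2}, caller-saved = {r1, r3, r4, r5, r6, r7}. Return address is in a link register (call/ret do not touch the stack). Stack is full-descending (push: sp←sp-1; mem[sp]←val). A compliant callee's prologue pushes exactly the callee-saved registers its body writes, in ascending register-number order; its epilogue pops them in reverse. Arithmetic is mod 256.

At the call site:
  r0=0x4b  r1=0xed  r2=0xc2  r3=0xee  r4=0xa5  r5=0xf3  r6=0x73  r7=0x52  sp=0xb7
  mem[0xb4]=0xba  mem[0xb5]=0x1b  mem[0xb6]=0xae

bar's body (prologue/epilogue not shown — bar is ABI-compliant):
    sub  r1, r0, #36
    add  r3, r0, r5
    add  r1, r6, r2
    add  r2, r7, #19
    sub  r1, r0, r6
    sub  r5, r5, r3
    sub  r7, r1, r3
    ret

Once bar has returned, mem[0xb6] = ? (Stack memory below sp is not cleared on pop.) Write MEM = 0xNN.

MEM = 0xc2

prologue: push r2 → mem[0xb6]=0xc2, sp=0xb6
body[0] sub  r1, r0, #36 → r1=0x27
body[1] add  r3, r0, r5 → r3=0x3e
body[2] add  r1, r6, r2 → r1=0x35
body[3] add  r2, r7, #19 → r2=0x65
body[4] sub  r1, r0, r6 → r1=0xd8
body[5] sub  r5, r5, r3 → r5=0xb5
body[6] sub  r7, r1, r3 → r7=0x9a
epilogue: pop r2=0xc2, sp=0xb7
prologue pushed ['r2'] at ['0xb6']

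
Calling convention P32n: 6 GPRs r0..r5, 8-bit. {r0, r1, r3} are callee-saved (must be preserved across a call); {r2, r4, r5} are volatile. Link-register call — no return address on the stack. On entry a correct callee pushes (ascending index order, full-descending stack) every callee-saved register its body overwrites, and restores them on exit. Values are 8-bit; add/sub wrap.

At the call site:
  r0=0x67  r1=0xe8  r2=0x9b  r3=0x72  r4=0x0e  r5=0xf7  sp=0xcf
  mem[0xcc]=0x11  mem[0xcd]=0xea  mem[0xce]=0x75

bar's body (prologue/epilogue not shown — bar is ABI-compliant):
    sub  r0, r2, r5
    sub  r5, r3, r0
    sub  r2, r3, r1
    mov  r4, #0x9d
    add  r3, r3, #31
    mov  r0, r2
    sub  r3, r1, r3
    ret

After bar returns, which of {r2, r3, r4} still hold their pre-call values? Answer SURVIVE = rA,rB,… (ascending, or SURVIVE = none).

SURVIVE = r3

prologue: push r0 -> mem[0xce]=0x67, sp=0xce
prologue: push r3 -> mem[0xcd]=0x72, sp=0xcd
body[0] sub  r0, r2, r5 -> r0=0xa4
body[1] sub  r5, r3, r0 -> r5=0xce
body[2] sub  r2, r3, r1 -> r2=0x8a
body[3] mov  r4, #0x9d -> r4=0x9d
body[4] add  r3, r3, #31 -> r3=0x91
body[5] mov  r0, r2 -> r0=0x8a
body[6] sub  r3, r1, r3 -> r3=0x57
epilogue: pop r3=0x72, sp=0xce
epilogue: pop r0=0x67, sp=0xcf
r2: caller-saved, written=True
r3: callee-saved, written=True
r4: caller-saved, written=True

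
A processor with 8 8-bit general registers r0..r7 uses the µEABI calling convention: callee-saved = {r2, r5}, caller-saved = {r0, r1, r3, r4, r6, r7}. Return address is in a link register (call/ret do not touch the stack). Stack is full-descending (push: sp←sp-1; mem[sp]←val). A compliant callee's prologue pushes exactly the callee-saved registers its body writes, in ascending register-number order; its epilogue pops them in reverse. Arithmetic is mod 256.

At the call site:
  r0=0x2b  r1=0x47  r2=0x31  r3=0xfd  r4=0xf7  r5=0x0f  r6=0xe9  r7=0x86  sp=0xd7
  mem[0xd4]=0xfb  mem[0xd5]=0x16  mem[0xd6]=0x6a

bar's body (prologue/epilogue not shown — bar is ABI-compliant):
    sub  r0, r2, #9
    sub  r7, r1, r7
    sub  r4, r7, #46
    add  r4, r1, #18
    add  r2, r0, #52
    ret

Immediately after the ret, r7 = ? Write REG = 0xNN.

prologue: push r2 -> mem[0xd6]=0x31, sp=0xd6
body[0] sub  r0, r2, #9 -> r0=0x28
body[1] sub  r7, r1, r7 -> r7=0xc1
body[2] sub  r4, r7, #46 -> r4=0x93
body[3] add  r4, r1, #18 -> r4=0x59
body[4] add  r2, r0, #52 -> r2=0x5c
epilogue: pop r2=0x31, sp=0xd7
r7 is caller-saved -> body value

REG = 0xc1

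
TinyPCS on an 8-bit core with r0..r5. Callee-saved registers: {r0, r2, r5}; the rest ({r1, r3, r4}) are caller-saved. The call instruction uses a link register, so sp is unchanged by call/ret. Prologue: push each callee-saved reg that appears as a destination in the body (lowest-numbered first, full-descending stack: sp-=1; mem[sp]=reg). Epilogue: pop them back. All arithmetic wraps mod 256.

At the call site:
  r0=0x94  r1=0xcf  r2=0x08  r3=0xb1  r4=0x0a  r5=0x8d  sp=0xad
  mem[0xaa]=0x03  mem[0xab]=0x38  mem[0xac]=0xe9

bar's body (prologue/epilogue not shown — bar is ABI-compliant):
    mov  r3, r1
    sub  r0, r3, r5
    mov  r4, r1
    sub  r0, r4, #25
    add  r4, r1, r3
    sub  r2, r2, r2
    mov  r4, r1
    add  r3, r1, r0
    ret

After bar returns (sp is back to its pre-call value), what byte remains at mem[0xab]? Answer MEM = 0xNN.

prologue: push r0 -> mem[0xac]=0x94, sp=0xac
prologue: push r2 -> mem[0xab]=0x08, sp=0xab
body[0] mov  r3, r1 -> r3=0xcf
body[1] sub  r0, r3, r5 -> r0=0x42
body[2] mov  r4, r1 -> r4=0xcf
body[3] sub  r0, r4, #25 -> r0=0xb6
body[4] add  r4, r1, r3 -> r4=0x9e
body[5] sub  r2, r2, r2 -> r2=0x00
body[6] mov  r4, r1 -> r4=0xcf
body[7] add  r3, r1, r0 -> r3=0x85
epilogue: pop r2=0x08, sp=0xac
epilogue: pop r0=0x94, sp=0xad
prologue pushed ['r0', 'r2'] at ['0xac', '0xab']

MEM = 0x08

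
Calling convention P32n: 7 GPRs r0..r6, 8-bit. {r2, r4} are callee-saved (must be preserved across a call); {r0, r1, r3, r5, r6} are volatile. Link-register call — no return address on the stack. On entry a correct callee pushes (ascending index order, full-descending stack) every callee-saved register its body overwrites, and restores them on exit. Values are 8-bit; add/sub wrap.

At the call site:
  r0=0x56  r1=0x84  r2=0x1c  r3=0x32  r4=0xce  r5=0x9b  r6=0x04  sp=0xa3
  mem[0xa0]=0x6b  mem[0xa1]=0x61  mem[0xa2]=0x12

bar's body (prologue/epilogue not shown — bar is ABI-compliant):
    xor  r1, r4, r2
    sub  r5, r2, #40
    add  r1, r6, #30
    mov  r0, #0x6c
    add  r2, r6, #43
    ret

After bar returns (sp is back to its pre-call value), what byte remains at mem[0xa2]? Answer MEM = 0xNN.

MEM = 0x1c

prologue: push r2 → mem[0xa2]=0x1c, sp=0xa2
body[0] xor  r1, r4, r2 → r1=0xd2
body[1] sub  r5, r2, #40 → r5=0xf4
body[2] add  r1, r6, #30 → r1=0x22
body[3] mov  r0, #0x6c → r0=0x6c
body[4] add  r2, r6, #43 → r2=0x2f
epilogue: pop r2=0x1c, sp=0xa3
prologue pushed ['r2'] at ['0xa2']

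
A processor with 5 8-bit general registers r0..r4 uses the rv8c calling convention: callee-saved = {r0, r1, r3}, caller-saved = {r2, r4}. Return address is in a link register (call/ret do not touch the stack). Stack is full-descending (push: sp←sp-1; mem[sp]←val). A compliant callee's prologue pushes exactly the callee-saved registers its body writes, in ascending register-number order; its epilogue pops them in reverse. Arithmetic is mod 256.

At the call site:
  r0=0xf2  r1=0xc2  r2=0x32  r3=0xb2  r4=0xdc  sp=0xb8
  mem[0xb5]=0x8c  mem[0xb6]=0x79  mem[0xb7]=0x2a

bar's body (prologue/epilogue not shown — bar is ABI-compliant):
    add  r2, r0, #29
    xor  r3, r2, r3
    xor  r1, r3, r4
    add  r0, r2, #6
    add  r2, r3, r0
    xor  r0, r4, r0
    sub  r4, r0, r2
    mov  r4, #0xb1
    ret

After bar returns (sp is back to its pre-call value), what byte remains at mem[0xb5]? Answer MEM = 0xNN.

prologue: push r0 -> mem[0xb7]=0xf2, sp=0xb7
prologue: push r1 -> mem[0xb6]=0xc2, sp=0xb6
prologue: push r3 -> mem[0xb5]=0xb2, sp=0xb5
body[0] add  r2, r0, #29 -> r2=0x0f
body[1] xor  r3, r2, r3 -> r3=0xbd
body[2] xor  r1, r3, r4 -> r1=0x61
body[3] add  r0, r2, #6 -> r0=0x15
body[4] add  r2, r3, r0 -> r2=0xd2
body[5] xor  r0, r4, r0 -> r0=0xc9
body[6] sub  r4, r0, r2 -> r4=0xf7
body[7] mov  r4, #0xb1 -> r4=0xb1
epilogue: pop r3=0xb2, sp=0xb6
epilogue: pop r1=0xc2, sp=0xb7
epilogue: pop r0=0xf2, sp=0xb8
prologue pushed ['r0', 'r1', 'r3'] at ['0xb7', '0xb6', '0xb5']

MEM = 0xb2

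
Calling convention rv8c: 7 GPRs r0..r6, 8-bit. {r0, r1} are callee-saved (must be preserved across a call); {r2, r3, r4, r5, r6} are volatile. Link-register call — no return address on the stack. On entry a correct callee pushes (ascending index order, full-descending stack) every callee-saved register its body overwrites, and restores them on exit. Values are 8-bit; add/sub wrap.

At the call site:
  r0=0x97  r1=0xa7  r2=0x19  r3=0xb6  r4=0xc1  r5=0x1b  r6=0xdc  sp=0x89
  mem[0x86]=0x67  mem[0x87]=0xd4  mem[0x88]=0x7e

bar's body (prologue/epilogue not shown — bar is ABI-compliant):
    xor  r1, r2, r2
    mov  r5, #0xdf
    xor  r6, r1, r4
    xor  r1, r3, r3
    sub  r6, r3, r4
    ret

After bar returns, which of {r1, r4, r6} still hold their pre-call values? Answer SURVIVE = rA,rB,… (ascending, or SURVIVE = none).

prologue: push r1 -> mem[0x88]=0xa7, sp=0x88
body[0] xor  r1, r2, r2 -> r1=0x00
body[1] mov  r5, #0xdf -> r5=0xdf
body[2] xor  r6, r1, r4 -> r6=0xc1
body[3] xor  r1, r3, r3 -> r1=0x00
body[4] sub  r6, r3, r4 -> r6=0xf5
epilogue: pop r1=0xa7, sp=0x89
r1: callee-saved, written=True
r4: caller-saved, written=False
r6: caller-saved, written=True

SURVIVE = r1,r4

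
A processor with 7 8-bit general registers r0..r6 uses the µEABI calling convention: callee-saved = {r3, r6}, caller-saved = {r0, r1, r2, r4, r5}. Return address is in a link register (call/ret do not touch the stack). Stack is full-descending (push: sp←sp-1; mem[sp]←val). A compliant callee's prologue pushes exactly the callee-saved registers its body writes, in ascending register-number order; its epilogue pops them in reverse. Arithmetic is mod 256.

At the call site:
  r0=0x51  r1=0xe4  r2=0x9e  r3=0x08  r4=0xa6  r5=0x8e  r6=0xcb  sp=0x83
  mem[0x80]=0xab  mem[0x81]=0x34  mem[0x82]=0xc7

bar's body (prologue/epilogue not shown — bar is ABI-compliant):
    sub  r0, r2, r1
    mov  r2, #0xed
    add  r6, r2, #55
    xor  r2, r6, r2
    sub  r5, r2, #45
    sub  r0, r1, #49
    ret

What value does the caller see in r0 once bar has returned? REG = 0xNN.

prologue: push r6 → mem[0x82]=0xcb, sp=0x82
body[0] sub  r0, r2, r1 → r0=0xba
body[1] mov  r2, #0xed → r2=0xed
body[2] add  r6, r2, #55 → r6=0x24
body[3] xor  r2, r6, r2 → r2=0xc9
body[4] sub  r5, r2, #45 → r5=0x9c
body[5] sub  r0, r1, #49 → r0=0xb3
epilogue: pop r6=0xcb, sp=0x83
r0 is caller-saved → body value

REG = 0xb3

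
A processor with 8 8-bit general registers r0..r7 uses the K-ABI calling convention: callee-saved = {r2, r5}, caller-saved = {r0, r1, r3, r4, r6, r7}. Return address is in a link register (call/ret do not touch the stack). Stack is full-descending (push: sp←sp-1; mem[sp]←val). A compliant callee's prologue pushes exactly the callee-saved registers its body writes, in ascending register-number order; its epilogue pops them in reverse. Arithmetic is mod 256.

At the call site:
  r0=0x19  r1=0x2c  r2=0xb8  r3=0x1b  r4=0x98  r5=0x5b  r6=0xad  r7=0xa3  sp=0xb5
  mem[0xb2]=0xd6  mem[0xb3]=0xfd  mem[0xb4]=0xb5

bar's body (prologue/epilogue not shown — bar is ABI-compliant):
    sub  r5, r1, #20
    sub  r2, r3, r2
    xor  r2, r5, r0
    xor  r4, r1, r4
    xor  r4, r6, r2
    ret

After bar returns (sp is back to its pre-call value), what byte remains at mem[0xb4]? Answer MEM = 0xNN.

MEM = 0xb8

prologue: push r2 → mem[0xb4]=0xb8, sp=0xb4
prologue: push r5 → mem[0xb3]=0x5b, sp=0xb3
body[0] sub  r5, r1, #20 → r5=0x18
body[1] sub  r2, r3, r2 → r2=0x63
body[2] xor  r2, r5, r0 → r2=0x01
body[3] xor  r4, r1, r4 → r4=0xb4
body[4] xor  r4, r6, r2 → r4=0xac
epilogue: pop r5=0x5b, sp=0xb4
epilogue: pop r2=0xb8, sp=0xb5
prologue pushed ['r2', 'r5'] at ['0xb4', '0xb3']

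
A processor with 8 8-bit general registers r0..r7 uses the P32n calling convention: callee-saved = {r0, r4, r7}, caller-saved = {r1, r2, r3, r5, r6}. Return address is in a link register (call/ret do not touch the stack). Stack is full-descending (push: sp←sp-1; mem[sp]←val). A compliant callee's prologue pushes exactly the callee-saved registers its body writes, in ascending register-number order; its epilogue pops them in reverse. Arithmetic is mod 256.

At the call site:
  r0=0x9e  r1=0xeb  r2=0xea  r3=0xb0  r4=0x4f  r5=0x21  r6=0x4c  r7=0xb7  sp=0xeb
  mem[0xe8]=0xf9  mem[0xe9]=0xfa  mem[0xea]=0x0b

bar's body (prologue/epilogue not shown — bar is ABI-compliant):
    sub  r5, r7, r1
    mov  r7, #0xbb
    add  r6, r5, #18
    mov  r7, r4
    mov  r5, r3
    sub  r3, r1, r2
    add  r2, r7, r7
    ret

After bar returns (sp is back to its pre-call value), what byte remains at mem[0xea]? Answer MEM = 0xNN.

MEM = 0xb7

prologue: push r7 -> mem[0xea]=0xb7, sp=0xea
body[0] sub  r5, r7, r1 -> r5=0xcc
body[1] mov  r7, #0xbb -> r7=0xbb
body[2] add  r6, r5, #18 -> r6=0xde
body[3] mov  r7, r4 -> r7=0x4f
body[4] mov  r5, r3 -> r5=0xb0
body[5] sub  r3, r1, r2 -> r3=0x01
body[6] add  r2, r7, r7 -> r2=0x9e
epilogue: pop r7=0xb7, sp=0xeb
prologue pushed ['r7'] at ['0xea']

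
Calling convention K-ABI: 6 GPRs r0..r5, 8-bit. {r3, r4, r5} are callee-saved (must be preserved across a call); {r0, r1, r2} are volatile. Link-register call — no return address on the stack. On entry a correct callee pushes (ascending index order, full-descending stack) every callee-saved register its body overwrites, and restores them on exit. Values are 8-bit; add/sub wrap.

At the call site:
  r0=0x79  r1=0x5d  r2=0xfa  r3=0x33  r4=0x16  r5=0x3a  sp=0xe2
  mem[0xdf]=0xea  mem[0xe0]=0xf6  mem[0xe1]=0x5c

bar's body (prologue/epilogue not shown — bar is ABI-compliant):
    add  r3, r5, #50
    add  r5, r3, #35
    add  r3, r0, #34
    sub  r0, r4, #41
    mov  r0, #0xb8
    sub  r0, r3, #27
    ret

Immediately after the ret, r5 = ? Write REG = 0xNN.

REG = 0x3a

prologue: push r3 → mem[0xe1]=0x33, sp=0xe1
prologue: push r5 → mem[0xe0]=0x3a, sp=0xe0
body[0] add  r3, r5, #50 → r3=0x6c
body[1] add  r5, r3, #35 → r5=0x8f
body[2] add  r3, r0, #34 → r3=0x9b
body[3] sub  r0, r4, #41 → r0=0xed
body[4] mov  r0, #0xb8 → r0=0xb8
body[5] sub  r0, r3, #27 → r0=0x80
epilogue: pop r5=0x3a, sp=0xe1
epilogue: pop r3=0x33, sp=0xe2
r5 is callee-saved → restored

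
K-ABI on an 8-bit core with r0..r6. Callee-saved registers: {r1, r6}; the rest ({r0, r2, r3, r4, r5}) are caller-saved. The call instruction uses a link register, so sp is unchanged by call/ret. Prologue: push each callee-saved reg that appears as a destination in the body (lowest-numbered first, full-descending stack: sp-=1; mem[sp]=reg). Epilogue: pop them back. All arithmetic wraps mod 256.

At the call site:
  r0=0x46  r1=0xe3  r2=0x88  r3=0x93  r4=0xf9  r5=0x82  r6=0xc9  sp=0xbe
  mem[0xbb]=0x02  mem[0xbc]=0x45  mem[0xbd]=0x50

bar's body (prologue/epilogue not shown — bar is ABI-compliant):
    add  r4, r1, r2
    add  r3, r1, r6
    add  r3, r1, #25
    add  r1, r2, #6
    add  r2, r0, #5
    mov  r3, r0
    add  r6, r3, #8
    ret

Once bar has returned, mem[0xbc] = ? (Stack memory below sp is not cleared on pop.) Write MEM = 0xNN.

MEM = 0xc9

prologue: push r1 -> mem[0xbd]=0xe3, sp=0xbd
prologue: push r6 -> mem[0xbc]=0xc9, sp=0xbc
body[0] add  r4, r1, r2 -> r4=0x6b
body[1] add  r3, r1, r6 -> r3=0xac
body[2] add  r3, r1, #25 -> r3=0xfc
body[3] add  r1, r2, #6 -> r1=0x8e
body[4] add  r2, r0, #5 -> r2=0x4b
body[5] mov  r3, r0 -> r3=0x46
body[6] add  r6, r3, #8 -> r6=0x4e
epilogue: pop r6=0xc9, sp=0xbd
epilogue: pop r1=0xe3, sp=0xbe
prologue pushed ['r1', 'r6'] at ['0xbd', '0xbc']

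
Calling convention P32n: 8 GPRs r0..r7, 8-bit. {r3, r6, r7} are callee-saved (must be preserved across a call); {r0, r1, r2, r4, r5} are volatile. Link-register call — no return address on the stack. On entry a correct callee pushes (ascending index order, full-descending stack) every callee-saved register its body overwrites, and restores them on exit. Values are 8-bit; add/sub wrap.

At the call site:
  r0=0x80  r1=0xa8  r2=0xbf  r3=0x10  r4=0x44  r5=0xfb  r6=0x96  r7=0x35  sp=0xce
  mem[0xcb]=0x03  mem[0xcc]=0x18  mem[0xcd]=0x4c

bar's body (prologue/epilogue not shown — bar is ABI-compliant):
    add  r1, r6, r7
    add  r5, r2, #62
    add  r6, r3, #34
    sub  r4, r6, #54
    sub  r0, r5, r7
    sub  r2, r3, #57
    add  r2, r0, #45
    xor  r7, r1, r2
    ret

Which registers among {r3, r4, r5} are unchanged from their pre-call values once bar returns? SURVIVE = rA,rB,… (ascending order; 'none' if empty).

SURVIVE = r3

prologue: push r6 -> mem[0xcd]=0x96, sp=0xcd
prologue: push r7 -> mem[0xcc]=0x35, sp=0xcc
body[0] add  r1, r6, r7 -> r1=0xcb
body[1] add  r5, r2, #62 -> r5=0xfd
body[2] add  r6, r3, #34 -> r6=0x32
body[3] sub  r4, r6, #54 -> r4=0xfc
body[4] sub  r0, r5, r7 -> r0=0xc8
body[5] sub  r2, r3, #57 -> r2=0xd7
body[6] add  r2, r0, #45 -> r2=0xf5
body[7] xor  r7, r1, r2 -> r7=0x3e
epilogue: pop r7=0x35, sp=0xcd
epilogue: pop r6=0x96, sp=0xce
r3: callee-saved, written=False
r4: caller-saved, written=True
r5: caller-saved, written=True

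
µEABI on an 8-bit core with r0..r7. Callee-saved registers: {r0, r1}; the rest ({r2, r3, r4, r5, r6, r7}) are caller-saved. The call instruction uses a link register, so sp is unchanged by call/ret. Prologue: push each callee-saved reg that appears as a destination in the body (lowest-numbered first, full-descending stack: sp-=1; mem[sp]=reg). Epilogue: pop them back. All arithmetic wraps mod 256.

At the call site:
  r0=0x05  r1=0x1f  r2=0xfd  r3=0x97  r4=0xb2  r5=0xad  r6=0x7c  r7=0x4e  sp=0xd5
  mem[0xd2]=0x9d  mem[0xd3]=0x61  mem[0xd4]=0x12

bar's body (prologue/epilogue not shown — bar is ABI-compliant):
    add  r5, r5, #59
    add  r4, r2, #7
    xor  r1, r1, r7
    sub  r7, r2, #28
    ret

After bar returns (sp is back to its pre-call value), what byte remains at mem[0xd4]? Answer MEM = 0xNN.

MEM = 0x1f

prologue: push r1 → mem[0xd4]=0x1f, sp=0xd4
body[0] add  r5, r5, #59 → r5=0xe8
body[1] add  r4, r2, #7 → r4=0x04
body[2] xor  r1, r1, r7 → r1=0x51
body[3] sub  r7, r2, #28 → r7=0xe1
epilogue: pop r1=0x1f, sp=0xd5
prologue pushed ['r1'] at ['0xd4']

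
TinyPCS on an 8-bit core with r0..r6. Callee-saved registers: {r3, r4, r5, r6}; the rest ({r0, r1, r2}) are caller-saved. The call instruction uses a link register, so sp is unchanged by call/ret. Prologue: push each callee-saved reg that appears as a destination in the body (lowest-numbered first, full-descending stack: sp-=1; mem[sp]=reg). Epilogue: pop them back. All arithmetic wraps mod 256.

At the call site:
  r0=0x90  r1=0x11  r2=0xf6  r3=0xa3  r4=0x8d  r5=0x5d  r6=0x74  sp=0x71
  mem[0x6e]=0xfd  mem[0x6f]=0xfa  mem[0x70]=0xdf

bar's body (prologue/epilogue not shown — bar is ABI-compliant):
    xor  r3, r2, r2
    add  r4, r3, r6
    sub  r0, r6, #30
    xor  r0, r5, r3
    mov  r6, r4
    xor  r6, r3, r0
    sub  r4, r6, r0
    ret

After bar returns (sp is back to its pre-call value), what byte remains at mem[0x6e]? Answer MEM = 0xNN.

MEM = 0x74

prologue: push r3 -> mem[0x70]=0xa3, sp=0x70
prologue: push r4 -> mem[0x6f]=0x8d, sp=0x6f
prologue: push r6 -> mem[0x6e]=0x74, sp=0x6e
body[0] xor  r3, r2, r2 -> r3=0x00
body[1] add  r4, r3, r6 -> r4=0x74
body[2] sub  r0, r6, #30 -> r0=0x56
body[3] xor  r0, r5, r3 -> r0=0x5d
body[4] mov  r6, r4 -> r6=0x74
body[5] xor  r6, r3, r0 -> r6=0x5d
body[6] sub  r4, r6, r0 -> r4=0x00
epilogue: pop r6=0x74, sp=0x6f
epilogue: pop r4=0x8d, sp=0x70
epilogue: pop r3=0xa3, sp=0x71
prologue pushed ['r3', 'r4', 'r6'] at ['0x70', '0x6f', '0x6e']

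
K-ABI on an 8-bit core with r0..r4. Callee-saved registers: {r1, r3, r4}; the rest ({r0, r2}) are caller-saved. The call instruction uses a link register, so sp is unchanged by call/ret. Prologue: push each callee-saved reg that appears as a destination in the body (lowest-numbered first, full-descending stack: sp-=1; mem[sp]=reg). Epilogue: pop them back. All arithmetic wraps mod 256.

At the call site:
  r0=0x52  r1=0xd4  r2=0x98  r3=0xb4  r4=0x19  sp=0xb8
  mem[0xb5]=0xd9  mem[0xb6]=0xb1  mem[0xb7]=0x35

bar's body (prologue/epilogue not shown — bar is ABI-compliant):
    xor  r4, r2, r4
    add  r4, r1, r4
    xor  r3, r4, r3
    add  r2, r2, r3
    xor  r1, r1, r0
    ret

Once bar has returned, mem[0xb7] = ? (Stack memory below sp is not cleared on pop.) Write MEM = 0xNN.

prologue: push r1 → mem[0xb7]=0xd4, sp=0xb7
prologue: push r3 → mem[0xb6]=0xb4, sp=0xb6
prologue: push r4 → mem[0xb5]=0x19, sp=0xb5
body[0] xor  r4, r2, r4 → r4=0x81
body[1] add  r4, r1, r4 → r4=0x55
body[2] xor  r3, r4, r3 → r3=0xe1
body[3] add  r2, r2, r3 → r2=0x79
body[4] xor  r1, r1, r0 → r1=0x86
epilogue: pop r4=0x19, sp=0xb6
epilogue: pop r3=0xb4, sp=0xb7
epilogue: pop r1=0xd4, sp=0xb8
prologue pushed ['r1', 'r3', 'r4'] at ['0xb7', '0xb6', '0xb5']

MEM = 0xd4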